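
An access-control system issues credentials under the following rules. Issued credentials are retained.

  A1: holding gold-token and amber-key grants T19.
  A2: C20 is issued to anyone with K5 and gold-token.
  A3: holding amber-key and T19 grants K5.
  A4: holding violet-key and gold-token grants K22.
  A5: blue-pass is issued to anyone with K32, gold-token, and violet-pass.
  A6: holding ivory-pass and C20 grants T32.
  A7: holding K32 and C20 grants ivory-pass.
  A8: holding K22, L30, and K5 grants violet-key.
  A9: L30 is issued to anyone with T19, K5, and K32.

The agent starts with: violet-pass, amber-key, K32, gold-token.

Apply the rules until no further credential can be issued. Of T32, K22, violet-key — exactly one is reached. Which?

T32

Holding gold-token and amber-key grants T19 (A1).
Holding amber-key and T19 grants K5 (A3).
Holding K5 and gold-token grants C20 (A2).
Holding K32 and C20 grants ivory-pass (A7).
Holding ivory-pass and C20 grants T32 (A6).
violet-key would need K22, L30, and K5 (A8), but K22 is never granted. K22 would need violet-key and gold-token (A4), but violet-key is never granted.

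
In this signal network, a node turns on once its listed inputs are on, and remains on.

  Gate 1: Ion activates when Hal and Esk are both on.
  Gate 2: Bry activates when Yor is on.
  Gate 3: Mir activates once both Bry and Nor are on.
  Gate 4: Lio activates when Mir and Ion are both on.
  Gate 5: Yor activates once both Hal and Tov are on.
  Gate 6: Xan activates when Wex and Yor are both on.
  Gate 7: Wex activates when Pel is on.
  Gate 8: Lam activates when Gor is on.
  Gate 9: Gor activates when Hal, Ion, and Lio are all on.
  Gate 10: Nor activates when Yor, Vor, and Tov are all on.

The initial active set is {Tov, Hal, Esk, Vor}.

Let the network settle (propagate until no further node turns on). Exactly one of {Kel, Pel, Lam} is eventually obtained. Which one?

Gate 5: Hal and Tov on → Yor on.
Gate 1: Hal and Esk on → Ion on.
Yor is on, so Bry activates (Gate 2).
Yor, Vor, and Tov are on, so Nor activates (Gate 10).
Bry and Nor are on, so Mir activates (Gate 3).
Gate 4: Mir and Ion on → Lio on.
Gate 9: Hal, Ion, and Lio on → Gor on.
Gor is on, so Lam activates (Gate 8).
No rule produces Pel, and it is not given. No rule produces Kel, and it is not given.

Lam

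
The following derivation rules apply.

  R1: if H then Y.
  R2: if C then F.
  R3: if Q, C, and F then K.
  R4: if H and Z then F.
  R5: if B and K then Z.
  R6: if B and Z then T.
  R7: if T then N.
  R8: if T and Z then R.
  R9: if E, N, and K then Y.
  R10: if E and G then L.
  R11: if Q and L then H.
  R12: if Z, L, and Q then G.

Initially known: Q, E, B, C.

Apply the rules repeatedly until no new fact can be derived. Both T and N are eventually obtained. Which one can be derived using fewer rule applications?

T: C holds, so F follows (R2). From Q, C, and F, R3 gives K. From B and K, R5 gives Z. From B and Z, R6 gives T. [4 rule applications]
N: From C, R2 gives F. From Q, C, and F, R3 gives K. B and K hold, so Z follows (R5). From B and Z, R6 gives T. T holds, so N follows (R7). [5 rule applications]
T needs fewer.

T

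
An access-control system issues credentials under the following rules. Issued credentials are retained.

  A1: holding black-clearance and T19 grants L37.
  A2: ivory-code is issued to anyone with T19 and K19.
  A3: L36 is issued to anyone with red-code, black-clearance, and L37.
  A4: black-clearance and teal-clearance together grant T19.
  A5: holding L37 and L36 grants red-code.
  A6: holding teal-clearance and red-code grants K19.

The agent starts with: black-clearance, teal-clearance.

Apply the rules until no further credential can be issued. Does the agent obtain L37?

Holding black-clearance and teal-clearance grants T19 (A4).
Holding black-clearance and T19 grants L37 (A1).

Yes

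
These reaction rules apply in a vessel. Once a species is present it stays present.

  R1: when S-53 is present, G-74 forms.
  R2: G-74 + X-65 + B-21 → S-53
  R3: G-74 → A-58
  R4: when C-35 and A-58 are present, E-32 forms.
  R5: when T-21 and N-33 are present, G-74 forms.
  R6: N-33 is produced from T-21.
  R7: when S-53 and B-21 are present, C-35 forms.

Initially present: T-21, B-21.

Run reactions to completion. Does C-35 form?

C-35 would need S-53 and B-21 (R7), but S-53 never forms.

No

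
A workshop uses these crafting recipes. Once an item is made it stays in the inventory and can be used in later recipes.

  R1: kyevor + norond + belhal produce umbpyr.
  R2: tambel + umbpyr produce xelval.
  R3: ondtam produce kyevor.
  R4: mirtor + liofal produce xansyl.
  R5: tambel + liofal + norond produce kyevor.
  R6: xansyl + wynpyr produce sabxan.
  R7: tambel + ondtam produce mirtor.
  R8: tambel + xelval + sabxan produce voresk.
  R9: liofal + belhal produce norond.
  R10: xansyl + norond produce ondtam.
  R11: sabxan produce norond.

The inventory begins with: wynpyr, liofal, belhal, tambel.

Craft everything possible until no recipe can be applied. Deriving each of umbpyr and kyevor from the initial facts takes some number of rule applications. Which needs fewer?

kyevor

kyevor: liofal + belhal → norond (R9). Using R5, tambel, liofal, and norond make kyevor. [2 rule applications]
umbpyr: Using R9, liofal and belhal make norond. tambel + liofal + norond → kyevor (R5). kyevor + norond + belhal → umbpyr (R1). [3 rule applications]
kyevor needs fewer.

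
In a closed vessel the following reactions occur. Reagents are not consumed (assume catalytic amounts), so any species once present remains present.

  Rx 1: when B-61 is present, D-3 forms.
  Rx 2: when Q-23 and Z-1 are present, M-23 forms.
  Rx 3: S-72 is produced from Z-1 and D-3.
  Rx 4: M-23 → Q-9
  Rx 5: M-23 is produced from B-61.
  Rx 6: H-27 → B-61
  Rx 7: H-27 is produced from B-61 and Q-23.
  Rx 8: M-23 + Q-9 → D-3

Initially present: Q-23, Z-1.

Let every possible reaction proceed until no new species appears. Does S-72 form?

Q-23 and Z-1 present → M-23 forms (Rx 2).
M-23 present → Q-9 forms (Rx 4).
M-23 and Q-9 present → D-3 forms (Rx 8).
Z-1 and D-3 present → S-72 forms (Rx 3).

Yes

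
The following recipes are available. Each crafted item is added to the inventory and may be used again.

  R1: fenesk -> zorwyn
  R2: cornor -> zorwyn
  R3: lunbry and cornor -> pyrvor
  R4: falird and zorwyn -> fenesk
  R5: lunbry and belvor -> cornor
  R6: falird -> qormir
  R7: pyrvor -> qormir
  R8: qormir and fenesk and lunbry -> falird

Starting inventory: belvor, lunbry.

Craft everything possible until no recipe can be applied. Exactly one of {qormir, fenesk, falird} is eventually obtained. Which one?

qormir

lunbry and belvor -> cornor (R5).
Using R3, lunbry and cornor make pyrvor.
Using R7, pyrvor makes qormir.
falird would need qormir, fenesk, and lunbry (R8), but fenesk is never obtained. fenesk would need falird and zorwyn (R4), but falird is never obtained.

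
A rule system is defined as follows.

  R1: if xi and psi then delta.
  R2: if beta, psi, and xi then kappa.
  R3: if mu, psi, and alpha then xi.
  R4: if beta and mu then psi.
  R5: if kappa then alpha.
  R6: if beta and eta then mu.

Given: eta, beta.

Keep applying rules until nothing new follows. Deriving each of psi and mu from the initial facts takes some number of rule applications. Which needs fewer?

mu

mu: beta and eta hold, so mu follows (R6). [1 rule application]
psi: From beta and eta, R6 gives mu. beta and mu hold, so psi follows (R4). [2 rule applications]
mu needs fewer.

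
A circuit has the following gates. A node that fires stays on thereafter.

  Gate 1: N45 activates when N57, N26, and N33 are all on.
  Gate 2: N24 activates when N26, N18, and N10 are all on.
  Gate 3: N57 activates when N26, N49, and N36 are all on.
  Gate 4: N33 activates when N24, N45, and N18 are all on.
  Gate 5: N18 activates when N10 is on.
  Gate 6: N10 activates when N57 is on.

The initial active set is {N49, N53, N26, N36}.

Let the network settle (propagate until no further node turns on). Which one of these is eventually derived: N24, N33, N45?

N24

N26, N49, and N36 are on, so N57 activates (Gate 3).
N57 is on, so N10 activates (Gate 6).
Gate 5: N10 on → N18 on.
Gate 2: N26, N18, and N10 on → N24 on.
N45 would need N57, N26, and N33 (Gate 1), but N33 never turns on. N33 would need N24, N45, and N18 (Gate 4), but N45 never turns on.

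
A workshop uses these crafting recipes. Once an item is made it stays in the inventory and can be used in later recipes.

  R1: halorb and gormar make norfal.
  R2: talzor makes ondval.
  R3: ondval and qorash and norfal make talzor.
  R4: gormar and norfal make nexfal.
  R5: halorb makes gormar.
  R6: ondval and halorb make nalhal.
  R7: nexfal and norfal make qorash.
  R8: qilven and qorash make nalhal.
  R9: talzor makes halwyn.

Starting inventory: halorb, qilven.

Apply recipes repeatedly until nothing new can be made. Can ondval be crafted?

No

ondval would need talzor (R2), but talzor is never obtained.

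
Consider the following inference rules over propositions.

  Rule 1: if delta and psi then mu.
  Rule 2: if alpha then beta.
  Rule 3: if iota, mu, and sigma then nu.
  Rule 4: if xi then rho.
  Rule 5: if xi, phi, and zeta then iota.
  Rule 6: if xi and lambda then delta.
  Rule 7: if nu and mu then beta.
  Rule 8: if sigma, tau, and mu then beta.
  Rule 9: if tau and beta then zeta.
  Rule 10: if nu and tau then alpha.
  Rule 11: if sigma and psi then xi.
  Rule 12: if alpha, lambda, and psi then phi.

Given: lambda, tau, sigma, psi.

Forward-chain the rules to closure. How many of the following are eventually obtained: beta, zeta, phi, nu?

sigma and psi hold, so xi follows (Rule 11).
From xi and lambda, Rule 6 gives delta.
From delta and psi, Rule 1 gives mu.
sigma, tau, and mu hold, so beta follows (Rule 8).
tau and beta hold, so zeta follows (Rule 9).
beta: reached.
zeta: reached.
phi would need alpha, lambda, and psi (Rule 12), but alpha is never established.
nu would need iota, mu, and sigma (Rule 3), but iota is never established.
Reached: beta and zeta — 2 of the 4.

2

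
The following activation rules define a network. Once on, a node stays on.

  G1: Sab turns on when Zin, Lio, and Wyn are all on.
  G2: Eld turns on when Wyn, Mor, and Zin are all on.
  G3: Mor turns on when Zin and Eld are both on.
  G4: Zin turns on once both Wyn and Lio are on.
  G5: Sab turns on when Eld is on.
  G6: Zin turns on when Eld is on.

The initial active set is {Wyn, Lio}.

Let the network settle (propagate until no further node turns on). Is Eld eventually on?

Eld would need Wyn, Mor, and Zin (G2), but Mor never turns on.

No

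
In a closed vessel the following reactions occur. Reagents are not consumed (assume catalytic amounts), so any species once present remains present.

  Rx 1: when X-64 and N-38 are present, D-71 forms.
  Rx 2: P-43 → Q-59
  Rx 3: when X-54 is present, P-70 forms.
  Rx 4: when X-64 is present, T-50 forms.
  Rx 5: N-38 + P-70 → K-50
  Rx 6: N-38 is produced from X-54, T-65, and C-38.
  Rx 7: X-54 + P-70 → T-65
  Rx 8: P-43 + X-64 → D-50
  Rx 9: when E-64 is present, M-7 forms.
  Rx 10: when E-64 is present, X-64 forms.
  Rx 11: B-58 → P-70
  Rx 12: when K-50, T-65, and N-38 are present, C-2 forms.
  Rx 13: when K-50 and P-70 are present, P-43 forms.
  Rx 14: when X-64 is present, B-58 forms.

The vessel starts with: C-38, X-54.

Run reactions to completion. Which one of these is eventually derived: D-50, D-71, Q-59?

X-54 present → P-70 forms (Rx 3).
X-54 and P-70 present → T-65 forms (Rx 7).
X-54, T-65, and C-38 present → N-38 forms (Rx 6).
N-38 and P-70 present → K-50 forms (Rx 5).
K-50 and P-70 present → P-43 forms (Rx 13).
P-43 present → Q-59 forms (Rx 2).
D-71 would need X-64 and N-38 (Rx 1), but X-64 never forms. D-50 would need P-43 and X-64 (Rx 8), but X-64 never forms.

Q-59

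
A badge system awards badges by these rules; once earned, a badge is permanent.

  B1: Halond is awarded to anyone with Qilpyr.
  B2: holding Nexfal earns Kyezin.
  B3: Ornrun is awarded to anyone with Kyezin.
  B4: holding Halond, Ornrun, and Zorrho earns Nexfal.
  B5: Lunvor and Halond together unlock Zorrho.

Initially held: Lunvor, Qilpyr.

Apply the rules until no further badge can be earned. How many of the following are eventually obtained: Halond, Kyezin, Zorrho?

2

With Qilpyr, Halond is earned (B1).
With Lunvor and Halond, Zorrho is earned (B5).
Halond: reached.
Kyezin would need Nexfal (B2), but Nexfal is never earned.
Zorrho: reached.
Reached: Halond and Zorrho — 2 of the 3.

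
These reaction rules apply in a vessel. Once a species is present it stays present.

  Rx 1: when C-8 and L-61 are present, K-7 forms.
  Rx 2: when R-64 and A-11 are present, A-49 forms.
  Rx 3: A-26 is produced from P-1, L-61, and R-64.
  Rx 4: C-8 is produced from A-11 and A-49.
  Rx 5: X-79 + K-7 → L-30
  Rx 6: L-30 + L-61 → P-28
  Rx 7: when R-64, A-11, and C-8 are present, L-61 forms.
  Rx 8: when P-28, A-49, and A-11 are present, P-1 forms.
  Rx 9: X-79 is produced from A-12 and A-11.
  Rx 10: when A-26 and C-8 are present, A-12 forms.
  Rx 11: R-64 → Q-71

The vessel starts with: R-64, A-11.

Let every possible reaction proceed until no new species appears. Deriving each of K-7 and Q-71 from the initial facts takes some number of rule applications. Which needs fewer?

Q-71

Q-71: R-64 present → Q-71 forms (Rx 11). [1 rule application]
K-7: R-64 and A-11 present → A-49 forms (Rx 2). A-11 and A-49 present → C-8 forms (Rx 4). R-64, A-11, and C-8 present → L-61 forms (Rx 7). C-8 and L-61 present → K-7 forms (Rx 1). [4 rule applications]
Q-71 needs fewer.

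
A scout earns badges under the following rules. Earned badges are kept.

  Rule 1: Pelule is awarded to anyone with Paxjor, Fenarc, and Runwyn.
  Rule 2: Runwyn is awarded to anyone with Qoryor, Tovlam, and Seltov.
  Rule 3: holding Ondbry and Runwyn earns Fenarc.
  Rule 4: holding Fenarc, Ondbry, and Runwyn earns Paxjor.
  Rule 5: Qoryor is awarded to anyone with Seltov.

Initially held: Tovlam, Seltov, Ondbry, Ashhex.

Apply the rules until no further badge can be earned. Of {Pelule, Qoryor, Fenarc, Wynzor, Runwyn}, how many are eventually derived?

With Seltov, Qoryor is earned (Rule 5).
With Qoryor, Tovlam, and Seltov, Runwyn is earned (Rule 2).
With Ondbry and Runwyn, Fenarc is earned (Rule 3).
With Fenarc, Ondbry, and Runwyn, Paxjor is earned (Rule 4).
With Paxjor, Fenarc, and Runwyn, Pelule is earned (Rule 1).
Pelule: reached.
Qoryor: reached.
Fenarc: reached.
No rule produces Wynzor, and it is not given.
Runwyn: reached.
Reached: Pelule, Qoryor, Fenarc, and Runwyn — 4 of the 5.

4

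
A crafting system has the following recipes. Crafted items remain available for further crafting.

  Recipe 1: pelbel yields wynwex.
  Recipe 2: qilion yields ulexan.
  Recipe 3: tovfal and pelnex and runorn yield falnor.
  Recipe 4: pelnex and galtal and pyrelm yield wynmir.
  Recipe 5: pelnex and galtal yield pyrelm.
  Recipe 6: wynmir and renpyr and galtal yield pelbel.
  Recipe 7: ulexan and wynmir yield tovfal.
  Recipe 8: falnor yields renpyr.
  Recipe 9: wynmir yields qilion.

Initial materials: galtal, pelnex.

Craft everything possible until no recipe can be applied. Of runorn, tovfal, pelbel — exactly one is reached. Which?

Using Recipe 5, pelnex and galtal make pyrelm.
pelnex and galtal and pyrelm → wynmir (Recipe 4).
wynmir → qilion (Recipe 9).
qilion → ulexan (Recipe 2).
ulexan and wynmir → tovfal (Recipe 7).
No rule produces runorn, and it is not given. pelbel would need wynmir, renpyr, and galtal (Recipe 6), but renpyr is never obtained.

tovfal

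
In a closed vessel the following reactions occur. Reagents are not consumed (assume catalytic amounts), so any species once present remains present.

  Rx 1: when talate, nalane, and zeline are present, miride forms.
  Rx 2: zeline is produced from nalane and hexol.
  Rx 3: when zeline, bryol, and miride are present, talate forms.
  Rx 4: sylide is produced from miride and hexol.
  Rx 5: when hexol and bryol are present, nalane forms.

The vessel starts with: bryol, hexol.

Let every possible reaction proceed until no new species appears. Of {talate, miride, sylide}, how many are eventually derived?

0

talate would need zeline, bryol, and miride (Rx 3), but miride never forms.
miride would need talate, nalane, and zeline (Rx 1), but talate never forms.
sylide would need miride and hexol (Rx 4), but miride never forms.
None of the 3 are reached.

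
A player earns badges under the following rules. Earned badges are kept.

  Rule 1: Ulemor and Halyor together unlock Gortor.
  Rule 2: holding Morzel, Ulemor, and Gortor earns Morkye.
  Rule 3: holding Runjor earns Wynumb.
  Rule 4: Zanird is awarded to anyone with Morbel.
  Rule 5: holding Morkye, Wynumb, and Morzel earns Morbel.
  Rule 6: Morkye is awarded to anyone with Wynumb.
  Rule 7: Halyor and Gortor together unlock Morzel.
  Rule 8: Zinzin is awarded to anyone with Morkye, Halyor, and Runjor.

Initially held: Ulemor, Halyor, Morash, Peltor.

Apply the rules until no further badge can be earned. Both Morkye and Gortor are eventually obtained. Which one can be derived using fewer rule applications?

Gortor

Gortor: With Ulemor and Halyor, Gortor is earned (Rule 1). [1 rule application]
Morkye: With Ulemor and Halyor, Gortor is earned (Rule 1). With Halyor and Gortor, Morzel is earned (Rule 7). With Morzel, Ulemor, and Gortor, Morkye is earned (Rule 2). [3 rule applications]
Gortor needs fewer.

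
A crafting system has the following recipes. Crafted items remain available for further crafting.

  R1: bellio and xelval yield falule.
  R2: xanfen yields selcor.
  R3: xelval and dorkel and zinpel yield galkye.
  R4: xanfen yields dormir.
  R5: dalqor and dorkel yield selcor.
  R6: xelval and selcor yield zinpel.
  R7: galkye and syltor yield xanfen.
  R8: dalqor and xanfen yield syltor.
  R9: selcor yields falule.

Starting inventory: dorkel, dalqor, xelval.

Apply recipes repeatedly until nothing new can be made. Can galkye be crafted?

Yes

Using R5, dalqor and dorkel make selcor.
xelval and selcor → zinpel (R6).
Using R3, xelval, dorkel, and zinpel make galkye.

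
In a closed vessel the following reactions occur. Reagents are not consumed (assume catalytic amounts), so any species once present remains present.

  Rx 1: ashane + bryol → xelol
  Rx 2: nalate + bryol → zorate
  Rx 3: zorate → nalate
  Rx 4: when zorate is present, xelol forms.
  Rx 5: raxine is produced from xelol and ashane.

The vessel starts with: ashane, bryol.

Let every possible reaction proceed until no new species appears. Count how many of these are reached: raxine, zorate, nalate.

ashane and bryol present → xelol forms (Rx 1).
xelol and ashane present → raxine forms (Rx 5).
raxine: reached.
zorate would need nalate and bryol (Rx 2), but nalate never forms.
nalate would need zorate (Rx 3), but zorate never forms.
Reached: raxine — 1 of the 3.

1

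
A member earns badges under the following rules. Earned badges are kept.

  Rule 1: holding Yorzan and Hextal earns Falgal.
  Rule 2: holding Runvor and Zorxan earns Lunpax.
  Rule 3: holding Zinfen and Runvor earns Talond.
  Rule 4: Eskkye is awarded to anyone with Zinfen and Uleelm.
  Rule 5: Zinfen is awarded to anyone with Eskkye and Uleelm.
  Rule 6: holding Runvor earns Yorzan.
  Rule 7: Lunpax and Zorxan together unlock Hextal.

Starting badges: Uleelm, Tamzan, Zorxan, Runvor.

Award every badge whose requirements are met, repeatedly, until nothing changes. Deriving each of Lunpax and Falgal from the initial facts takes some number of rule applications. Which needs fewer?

Lunpax: With Runvor and Zorxan, Lunpax is earned (Rule 2). [1 rule application]
Falgal: With Runvor, Yorzan is earned (Rule 6). With Runvor and Zorxan, Lunpax is earned (Rule 2). With Lunpax and Zorxan, Hextal is earned (Rule 7). With Yorzan and Hextal, Falgal is earned (Rule 1). [4 rule applications]
Lunpax needs fewer.

Lunpax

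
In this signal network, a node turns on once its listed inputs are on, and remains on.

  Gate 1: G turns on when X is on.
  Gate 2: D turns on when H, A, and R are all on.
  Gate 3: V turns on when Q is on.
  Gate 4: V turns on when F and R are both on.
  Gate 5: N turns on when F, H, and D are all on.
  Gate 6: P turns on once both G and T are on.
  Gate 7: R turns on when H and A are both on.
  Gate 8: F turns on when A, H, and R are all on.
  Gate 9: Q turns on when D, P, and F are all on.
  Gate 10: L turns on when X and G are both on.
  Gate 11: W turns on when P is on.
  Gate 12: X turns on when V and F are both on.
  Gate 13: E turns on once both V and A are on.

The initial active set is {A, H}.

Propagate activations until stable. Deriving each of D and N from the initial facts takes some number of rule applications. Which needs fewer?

D

D: H and A are on, so R turns on (Gate 7). H, A, and R are on, so D turns on (Gate 2). [2 rule applications]
N: H and A are on, so R turns on (Gate 7). A, H, and R are on, so F turns on (Gate 8). Gate 2: H, A, and R on → D on. F, H, and D are on, so N turns on (Gate 5). [4 rule applications]
D needs fewer.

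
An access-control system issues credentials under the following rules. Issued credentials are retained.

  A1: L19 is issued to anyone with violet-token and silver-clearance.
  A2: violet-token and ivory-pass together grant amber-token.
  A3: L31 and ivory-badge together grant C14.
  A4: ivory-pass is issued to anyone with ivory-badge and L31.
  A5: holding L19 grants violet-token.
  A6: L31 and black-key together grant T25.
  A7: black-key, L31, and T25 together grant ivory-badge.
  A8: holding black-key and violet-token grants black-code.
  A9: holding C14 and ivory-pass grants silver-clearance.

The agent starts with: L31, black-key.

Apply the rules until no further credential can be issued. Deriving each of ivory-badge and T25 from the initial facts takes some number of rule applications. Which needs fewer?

T25

T25: Holding L31 and black-key grants T25 (A6). [1 rule application]
ivory-badge: Holding L31 and black-key grants T25 (A6). Holding black-key, L31, and T25 grants ivory-badge (A7). [2 rule applications]
T25 needs fewer.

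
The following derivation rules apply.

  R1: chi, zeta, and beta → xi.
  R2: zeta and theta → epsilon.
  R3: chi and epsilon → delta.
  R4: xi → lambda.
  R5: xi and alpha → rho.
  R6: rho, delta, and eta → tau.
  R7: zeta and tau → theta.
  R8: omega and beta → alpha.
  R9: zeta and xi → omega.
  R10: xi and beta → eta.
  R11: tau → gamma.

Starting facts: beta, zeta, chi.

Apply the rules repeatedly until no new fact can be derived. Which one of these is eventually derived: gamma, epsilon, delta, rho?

From chi, zeta, and beta, R1 gives xi.
zeta and xi hold, so omega follows (R9).
omega and beta hold, so alpha follows (R8).
From xi and alpha, R5 gives rho.
epsilon would need zeta and theta (R2), but theta is never established. gamma would need tau (R11), but tau is never established. delta would need chi and epsilon (R3), but epsilon is never established.

rho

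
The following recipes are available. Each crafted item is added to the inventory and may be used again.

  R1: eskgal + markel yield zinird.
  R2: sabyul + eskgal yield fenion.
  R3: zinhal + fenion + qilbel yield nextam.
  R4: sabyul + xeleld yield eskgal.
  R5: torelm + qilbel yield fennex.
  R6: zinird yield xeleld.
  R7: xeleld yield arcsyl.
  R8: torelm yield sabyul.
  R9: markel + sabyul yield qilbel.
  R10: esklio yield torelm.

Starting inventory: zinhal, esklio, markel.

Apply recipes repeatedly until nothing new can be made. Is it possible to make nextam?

No

nextam would need zinhal, fenion, and qilbel (R3), but fenion is never obtained.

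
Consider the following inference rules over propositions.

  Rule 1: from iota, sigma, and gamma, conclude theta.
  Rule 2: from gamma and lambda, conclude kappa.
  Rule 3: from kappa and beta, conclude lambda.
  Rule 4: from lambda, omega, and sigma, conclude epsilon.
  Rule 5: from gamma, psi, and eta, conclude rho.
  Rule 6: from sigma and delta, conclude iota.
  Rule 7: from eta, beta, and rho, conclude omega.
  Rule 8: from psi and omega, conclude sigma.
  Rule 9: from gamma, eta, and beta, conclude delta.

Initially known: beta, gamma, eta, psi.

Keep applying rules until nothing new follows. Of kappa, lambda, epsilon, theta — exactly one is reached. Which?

theta

gamma, eta, and beta hold, so delta follows (Rule 9).
gamma, psi, and eta hold, so rho follows (Rule 5).
From eta, beta, and rho, Rule 7 gives omega.
psi and omega hold, so sigma follows (Rule 8).
From sigma and delta, Rule 6 gives iota.
iota, sigma, and gamma hold, so theta follows (Rule 1).
epsilon would need lambda, omega, and sigma (Rule 4), but lambda is never established. lambda would need kappa and beta (Rule 3), but kappa is never established. kappa would need gamma and lambda (Rule 2), but lambda is never established.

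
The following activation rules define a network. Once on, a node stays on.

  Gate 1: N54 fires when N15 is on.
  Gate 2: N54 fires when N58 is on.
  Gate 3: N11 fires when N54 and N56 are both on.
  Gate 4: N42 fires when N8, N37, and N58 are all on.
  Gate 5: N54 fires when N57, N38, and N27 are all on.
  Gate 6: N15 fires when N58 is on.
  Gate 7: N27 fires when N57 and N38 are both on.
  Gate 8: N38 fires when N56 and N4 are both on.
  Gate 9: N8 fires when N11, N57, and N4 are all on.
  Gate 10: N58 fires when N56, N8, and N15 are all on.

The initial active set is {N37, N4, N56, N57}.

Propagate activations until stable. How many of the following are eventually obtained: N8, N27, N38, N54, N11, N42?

5

N56 and N4 are on, so N38 fires (Gate 8).
Gate 7: N57 and N38 on → N27 on.
Gate 5: N57, N38, and N27 on → N54 on.
N54 and N56 are on, so N11 fires (Gate 3).
N11, N57, and N4 are on, so N8 fires (Gate 9).
N8: reached.
N27: reached.
N38: reached.
N54: reached.
N11: reached.
N42 would need N8, N37, and N58 (Gate 4), but N58 never turns on.
Reached: N8, N27, N38, N54, and N11 — 5 of the 6.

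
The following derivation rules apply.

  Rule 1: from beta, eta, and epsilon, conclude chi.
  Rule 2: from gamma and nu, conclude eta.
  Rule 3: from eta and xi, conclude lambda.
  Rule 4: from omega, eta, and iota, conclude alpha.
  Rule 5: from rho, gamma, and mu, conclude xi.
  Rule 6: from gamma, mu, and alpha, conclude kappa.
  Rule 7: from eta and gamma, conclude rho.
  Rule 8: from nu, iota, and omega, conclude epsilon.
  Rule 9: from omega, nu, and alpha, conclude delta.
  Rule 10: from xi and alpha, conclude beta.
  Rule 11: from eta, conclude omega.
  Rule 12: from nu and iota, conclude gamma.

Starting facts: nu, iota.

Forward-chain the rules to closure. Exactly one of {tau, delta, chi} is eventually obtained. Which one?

delta

nu and iota hold, so gamma follows (Rule 12).
gamma and nu hold, so eta follows (Rule 2).
eta holds, so omega follows (Rule 11).
omega, eta, and iota hold, so alpha follows (Rule 4).
omega, nu, and alpha hold, so delta follows (Rule 9).
No rule produces tau, and it is not given. chi would need beta, eta, and epsilon (Rule 1), but beta is never established.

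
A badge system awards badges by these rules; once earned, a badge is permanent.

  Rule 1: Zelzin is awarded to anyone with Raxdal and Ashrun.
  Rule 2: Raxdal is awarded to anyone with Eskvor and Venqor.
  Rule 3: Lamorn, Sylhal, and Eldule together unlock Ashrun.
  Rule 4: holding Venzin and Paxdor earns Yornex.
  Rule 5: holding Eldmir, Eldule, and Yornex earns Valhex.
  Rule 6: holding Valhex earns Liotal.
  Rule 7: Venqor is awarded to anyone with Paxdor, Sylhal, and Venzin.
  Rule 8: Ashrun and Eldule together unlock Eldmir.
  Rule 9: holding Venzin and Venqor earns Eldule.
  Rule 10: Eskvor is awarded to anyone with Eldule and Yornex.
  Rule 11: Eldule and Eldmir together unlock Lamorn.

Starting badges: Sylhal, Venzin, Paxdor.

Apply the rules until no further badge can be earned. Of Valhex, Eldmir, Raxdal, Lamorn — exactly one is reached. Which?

Raxdal

With Paxdor, Sylhal, and Venzin, Venqor is earned (Rule 7).
With Venzin and Paxdor, Yornex is earned (Rule 4).
With Venzin and Venqor, Eldule is earned (Rule 9).
With Eldule and Yornex, Eskvor is earned (Rule 10).
With Eskvor and Venqor, Raxdal is earned (Rule 2).
Eldmir would need Ashrun and Eldule (Rule 8), but Ashrun is never earned. Lamorn would need Eldule and Eldmir (Rule 11), but Eldmir is never earned. Valhex would need Eldmir, Eldule, and Yornex (Rule 5), but Eldmir is never earned.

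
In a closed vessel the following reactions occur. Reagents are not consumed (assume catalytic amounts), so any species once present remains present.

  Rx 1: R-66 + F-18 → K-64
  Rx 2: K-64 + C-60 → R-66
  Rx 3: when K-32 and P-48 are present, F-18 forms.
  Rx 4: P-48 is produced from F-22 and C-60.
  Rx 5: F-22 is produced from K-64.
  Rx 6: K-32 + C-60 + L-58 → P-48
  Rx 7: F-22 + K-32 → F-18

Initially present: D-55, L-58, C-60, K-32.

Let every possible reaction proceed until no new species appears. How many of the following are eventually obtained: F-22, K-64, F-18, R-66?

1

K-32, C-60, and L-58 present → P-48 forms (Rx 6).
K-32 and P-48 present → F-18 forms (Rx 3).
F-22 would need K-64 (Rx 5), but K-64 never forms.
K-64 would need R-66 and F-18 (Rx 1), but R-66 never forms.
F-18: reached.
R-66 would need K-64 and C-60 (Rx 2), but K-64 never forms.
Reached: F-18 — 1 of the 4.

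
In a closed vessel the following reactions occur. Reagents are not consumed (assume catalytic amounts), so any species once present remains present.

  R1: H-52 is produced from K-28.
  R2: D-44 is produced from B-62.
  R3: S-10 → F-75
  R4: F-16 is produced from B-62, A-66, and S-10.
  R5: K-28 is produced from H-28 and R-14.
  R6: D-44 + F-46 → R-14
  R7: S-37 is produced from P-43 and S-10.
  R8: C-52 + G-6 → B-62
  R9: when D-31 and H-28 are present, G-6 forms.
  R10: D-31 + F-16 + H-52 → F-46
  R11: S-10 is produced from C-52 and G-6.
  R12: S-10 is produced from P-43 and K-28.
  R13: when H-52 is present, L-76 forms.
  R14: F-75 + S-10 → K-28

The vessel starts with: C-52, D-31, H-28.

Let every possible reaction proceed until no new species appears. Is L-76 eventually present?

D-31 and H-28 present → G-6 forms (R9).
C-52 and G-6 present → S-10 forms (R11).
S-10 present → F-75 forms (R3).
F-75 and S-10 present → K-28 forms (R14).
K-28 present → H-52 forms (R1).
H-52 present → L-76 forms (R13).

Yes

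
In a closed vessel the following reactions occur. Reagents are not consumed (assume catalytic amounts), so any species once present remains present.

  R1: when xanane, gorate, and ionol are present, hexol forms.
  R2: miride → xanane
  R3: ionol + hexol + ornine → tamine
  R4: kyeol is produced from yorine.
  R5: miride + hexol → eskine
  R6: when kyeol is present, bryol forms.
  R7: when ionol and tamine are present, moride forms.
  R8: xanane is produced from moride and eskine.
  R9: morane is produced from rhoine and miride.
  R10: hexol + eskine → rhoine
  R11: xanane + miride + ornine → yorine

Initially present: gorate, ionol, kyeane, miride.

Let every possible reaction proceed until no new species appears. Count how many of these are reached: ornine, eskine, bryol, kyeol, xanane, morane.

miride present → xanane forms (R2).
xanane, gorate, and ionol present → hexol forms (R1).
miride and hexol present → eskine forms (R5).
hexol and eskine present → rhoine forms (R10).
rhoine and miride present → morane forms (R9).
No rule produces ornine, and it is not given.
eskine: reached.
bryol would need kyeol (R6), but kyeol never forms.
kyeol would need yorine (R4), but yorine never forms.
xanane: reached.
morane: reached.
Reached: eskine, xanane, and morane — 3 of the 6.

3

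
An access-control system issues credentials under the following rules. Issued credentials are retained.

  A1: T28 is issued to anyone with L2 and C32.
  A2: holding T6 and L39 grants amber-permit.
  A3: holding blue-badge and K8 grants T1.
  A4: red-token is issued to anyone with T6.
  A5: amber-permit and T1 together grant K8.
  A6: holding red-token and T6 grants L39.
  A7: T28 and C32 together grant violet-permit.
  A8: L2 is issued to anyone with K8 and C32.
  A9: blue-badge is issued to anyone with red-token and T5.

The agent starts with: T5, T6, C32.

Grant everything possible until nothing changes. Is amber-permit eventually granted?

Yes

Holding T6 grants red-token (A4).
Holding red-token and T6 grants L39 (A6).
Holding T6 and L39 grants amber-permit (A2).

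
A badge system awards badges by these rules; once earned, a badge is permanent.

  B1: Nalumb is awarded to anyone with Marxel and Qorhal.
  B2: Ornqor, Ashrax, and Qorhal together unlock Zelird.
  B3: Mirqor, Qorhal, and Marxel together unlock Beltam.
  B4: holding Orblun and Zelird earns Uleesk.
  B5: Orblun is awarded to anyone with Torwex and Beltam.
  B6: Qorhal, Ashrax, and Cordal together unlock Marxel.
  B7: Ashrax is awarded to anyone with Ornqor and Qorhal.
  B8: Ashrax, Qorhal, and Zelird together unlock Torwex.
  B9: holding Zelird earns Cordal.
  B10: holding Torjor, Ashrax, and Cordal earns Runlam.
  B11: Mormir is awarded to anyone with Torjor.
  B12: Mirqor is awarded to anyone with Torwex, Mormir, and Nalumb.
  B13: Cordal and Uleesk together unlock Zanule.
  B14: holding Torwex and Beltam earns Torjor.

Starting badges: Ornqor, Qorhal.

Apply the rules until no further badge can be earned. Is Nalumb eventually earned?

With Ornqor and Qorhal, Ashrax is earned (B7).
With Ornqor, Ashrax, and Qorhal, Zelird is earned (B2).
With Zelird, Cordal is earned (B9).
With Qorhal, Ashrax, and Cordal, Marxel is earned (B6).
With Marxel and Qorhal, Nalumb is earned (B1).

Yes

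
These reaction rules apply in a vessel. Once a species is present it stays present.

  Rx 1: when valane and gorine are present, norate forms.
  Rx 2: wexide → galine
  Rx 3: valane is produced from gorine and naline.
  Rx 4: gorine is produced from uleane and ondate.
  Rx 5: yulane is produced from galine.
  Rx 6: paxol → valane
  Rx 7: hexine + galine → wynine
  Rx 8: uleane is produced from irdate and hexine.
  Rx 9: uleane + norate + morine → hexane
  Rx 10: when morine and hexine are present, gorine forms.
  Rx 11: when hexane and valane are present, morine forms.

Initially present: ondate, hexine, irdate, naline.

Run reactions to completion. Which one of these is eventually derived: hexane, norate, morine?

irdate and hexine present → uleane forms (Rx 8).
uleane and ondate present → gorine forms (Rx 4).
gorine and naline present → valane forms (Rx 3).
valane and gorine present → norate forms (Rx 1).
hexane would need uleane, norate, and morine (Rx 9), but morine never forms. morine would need hexane and valane (Rx 11), but hexane never forms.

norate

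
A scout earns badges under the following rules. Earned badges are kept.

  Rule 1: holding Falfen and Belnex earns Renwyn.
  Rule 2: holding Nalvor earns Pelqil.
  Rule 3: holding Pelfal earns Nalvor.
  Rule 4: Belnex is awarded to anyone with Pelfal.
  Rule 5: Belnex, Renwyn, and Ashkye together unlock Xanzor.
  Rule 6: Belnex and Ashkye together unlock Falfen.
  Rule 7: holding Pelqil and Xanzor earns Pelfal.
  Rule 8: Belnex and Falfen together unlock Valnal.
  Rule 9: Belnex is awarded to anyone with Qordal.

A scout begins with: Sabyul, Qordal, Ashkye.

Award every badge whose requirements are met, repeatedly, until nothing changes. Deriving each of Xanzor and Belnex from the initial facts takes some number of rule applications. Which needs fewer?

Belnex

Belnex: With Qordal, Belnex is earned (Rule 9). [1 rule application]
Xanzor: With Qordal, Belnex is earned (Rule 9). With Belnex and Ashkye, Falfen is earned (Rule 6). With Falfen and Belnex, Renwyn is earned (Rule 1). With Belnex, Renwyn, and Ashkye, Xanzor is earned (Rule 5). [4 rule applications]
Belnex needs fewer.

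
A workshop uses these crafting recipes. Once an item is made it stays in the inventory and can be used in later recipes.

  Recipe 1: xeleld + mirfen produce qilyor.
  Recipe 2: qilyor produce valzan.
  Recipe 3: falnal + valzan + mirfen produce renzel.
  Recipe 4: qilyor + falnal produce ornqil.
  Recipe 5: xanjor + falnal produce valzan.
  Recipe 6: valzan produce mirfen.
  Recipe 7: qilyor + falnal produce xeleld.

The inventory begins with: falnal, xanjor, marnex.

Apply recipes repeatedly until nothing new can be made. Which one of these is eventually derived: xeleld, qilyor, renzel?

renzel

xanjor + falnal → valzan (Recipe 5).
Using Recipe 6, valzan makes mirfen.
falnal + valzan + mirfen → renzel (Recipe 3).
qilyor would need xeleld and mirfen (Recipe 1), but xeleld is never obtained. xeleld would need qilyor and falnal (Recipe 7), but qilyor is never obtained.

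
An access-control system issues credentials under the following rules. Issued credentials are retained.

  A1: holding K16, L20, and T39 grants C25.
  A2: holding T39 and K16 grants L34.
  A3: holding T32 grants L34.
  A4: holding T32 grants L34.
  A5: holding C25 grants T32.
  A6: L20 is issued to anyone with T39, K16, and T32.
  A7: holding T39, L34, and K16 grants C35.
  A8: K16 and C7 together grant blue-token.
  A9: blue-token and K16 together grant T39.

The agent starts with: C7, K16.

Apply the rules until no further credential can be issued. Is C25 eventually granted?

No

C25 would need K16, L20, and T39 (A1), but L20 is never granted.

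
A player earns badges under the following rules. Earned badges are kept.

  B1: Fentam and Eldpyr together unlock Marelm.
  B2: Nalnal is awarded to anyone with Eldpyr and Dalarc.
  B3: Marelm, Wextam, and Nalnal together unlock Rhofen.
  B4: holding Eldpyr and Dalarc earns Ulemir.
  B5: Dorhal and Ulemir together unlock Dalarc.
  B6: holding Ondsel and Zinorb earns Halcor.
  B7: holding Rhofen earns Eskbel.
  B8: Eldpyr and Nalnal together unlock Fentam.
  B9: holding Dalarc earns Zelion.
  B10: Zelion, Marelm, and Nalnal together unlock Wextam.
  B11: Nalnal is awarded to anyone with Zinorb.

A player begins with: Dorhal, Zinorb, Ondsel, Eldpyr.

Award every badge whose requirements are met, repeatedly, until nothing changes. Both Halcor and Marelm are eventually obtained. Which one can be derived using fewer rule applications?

Halcor: With Ondsel and Zinorb, Halcor is earned (B6). [1 rule application]
Marelm: With Zinorb, Nalnal is earned (B11). With Eldpyr and Nalnal, Fentam is earned (B8). With Fentam and Eldpyr, Marelm is earned (B1). [3 rule applications]
Halcor needs fewer.

Halcor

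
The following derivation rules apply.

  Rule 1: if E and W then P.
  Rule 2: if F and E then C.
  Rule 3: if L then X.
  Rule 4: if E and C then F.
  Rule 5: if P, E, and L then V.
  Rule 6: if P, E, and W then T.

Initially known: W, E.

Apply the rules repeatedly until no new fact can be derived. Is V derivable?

No

V would need P, E, and L (Rule 5), but L is never established.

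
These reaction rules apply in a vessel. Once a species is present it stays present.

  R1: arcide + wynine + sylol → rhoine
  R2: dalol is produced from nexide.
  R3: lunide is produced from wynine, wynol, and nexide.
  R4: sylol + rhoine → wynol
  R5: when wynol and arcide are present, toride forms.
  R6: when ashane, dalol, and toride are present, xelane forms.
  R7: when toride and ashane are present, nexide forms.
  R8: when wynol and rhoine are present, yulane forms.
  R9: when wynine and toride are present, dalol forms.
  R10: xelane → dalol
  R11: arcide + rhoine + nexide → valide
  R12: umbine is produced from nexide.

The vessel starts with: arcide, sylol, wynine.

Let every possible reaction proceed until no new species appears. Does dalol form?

arcide, wynine, and sylol present → rhoine forms (R1).
sylol and rhoine present → wynol forms (R4).
wynol and arcide present → toride forms (R5).
wynine and toride present → dalol forms (R9).

Yes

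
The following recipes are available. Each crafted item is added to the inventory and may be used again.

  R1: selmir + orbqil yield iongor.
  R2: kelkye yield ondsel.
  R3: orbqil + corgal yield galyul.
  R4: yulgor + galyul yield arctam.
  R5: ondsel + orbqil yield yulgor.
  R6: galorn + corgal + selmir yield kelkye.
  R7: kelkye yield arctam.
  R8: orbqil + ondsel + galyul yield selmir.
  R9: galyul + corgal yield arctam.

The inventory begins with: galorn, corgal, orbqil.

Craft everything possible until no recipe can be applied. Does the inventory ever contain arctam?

Using R3, orbqil and corgal make galyul.
Using R9, galyul and corgal make arctam.

Yes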